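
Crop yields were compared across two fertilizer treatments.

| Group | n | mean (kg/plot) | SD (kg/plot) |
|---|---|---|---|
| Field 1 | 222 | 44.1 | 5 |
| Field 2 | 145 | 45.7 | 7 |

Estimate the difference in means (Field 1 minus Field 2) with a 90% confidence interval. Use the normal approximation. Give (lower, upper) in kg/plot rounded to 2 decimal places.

Standard errors of each mean: 5/√222 = 0.3356 and 7/√145 = 0.5813.
SE(x̄₁ − x̄₂) = √(0.3356² + 0.5813²) = 0.6712 for independent samples with unequal variances.
With z* = 1.645, the margin is 1.645 × 0.6712 = 1.1041.
x̄₁ − x̄₂ = 44.1 − 45.7 = -1.6000; the interval is -1.6000 ± 1.1041 = (-2.70, -0.50).

(-2.70, -0.50)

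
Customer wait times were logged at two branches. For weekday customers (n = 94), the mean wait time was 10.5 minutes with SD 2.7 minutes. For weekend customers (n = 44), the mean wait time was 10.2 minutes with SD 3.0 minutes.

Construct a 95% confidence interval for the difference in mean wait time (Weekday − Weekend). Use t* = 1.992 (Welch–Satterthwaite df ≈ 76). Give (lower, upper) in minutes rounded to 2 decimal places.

Per-group SEs: s₁/√n₁ = 2.7/√94 = 0.2785, s₂/√n₂ = 3.0/√44 = 0.4523.
Unpooled SE of the difference: √(0.07756225 + 0.20457529) = 0.5312.
Margin of error = t* · SE = 1.992 × 0.5312 = 1.0582.
x̄₁ − x̄₂ = 10.5 − 10.2 = 0.3000.
CI: 0.3000 ± 1.0582 = (-0.76, 1.36).

(-0.76, 1.36)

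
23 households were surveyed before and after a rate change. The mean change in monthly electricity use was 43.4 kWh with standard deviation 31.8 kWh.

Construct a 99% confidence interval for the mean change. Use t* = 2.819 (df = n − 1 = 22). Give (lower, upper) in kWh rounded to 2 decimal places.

Paired design: SE = s_d/√n = 31.8/√23 = 6.6308.
t* = 2.819; margin of error = 2.819 × 6.6308 = 18.6922.
43.4 ± 18.6922 → (24.71, 62.09).

(24.71, 62.09)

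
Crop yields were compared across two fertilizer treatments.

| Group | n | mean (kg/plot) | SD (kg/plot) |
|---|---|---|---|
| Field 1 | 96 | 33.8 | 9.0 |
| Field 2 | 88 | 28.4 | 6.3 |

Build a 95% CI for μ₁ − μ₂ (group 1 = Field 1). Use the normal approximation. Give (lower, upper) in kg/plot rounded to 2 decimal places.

(3.17, 7.63)

Standard errors of each mean: 9.0/√96 = 0.9186 and 6.3/√88 = 0.6716.
SE(x̄₁ − x̄₂) = √(0.9186² + 0.6716²) = 1.1379 for independent samples with unequal variances.
With z* = 1.960, the margin is 1.960 × 1.1379 = 2.2303.
x̄₁ − x̄₂ = 33.8 − 28.4 = 5.4000; the interval is 5.4000 ± 2.2303 = (3.17, 7.63).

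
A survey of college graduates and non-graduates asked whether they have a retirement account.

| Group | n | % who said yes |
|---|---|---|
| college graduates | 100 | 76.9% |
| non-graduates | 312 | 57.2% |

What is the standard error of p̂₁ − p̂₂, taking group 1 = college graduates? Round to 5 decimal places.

0.05061

The two standard errors are √(0.7690×0.2310/100) = 0.04215 and √(0.5720×0.4280/312) = 0.02801.
Because the samples are independent, SE_diff = √(0.04215² + 0.02801²) = 0.05061.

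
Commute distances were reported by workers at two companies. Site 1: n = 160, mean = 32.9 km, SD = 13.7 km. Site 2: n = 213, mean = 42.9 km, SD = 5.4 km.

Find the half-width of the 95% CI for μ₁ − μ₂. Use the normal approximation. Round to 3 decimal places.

2.243

SE₁ = s₁/√n₁ = 13.7/√160 = 1.0831; SE₂ = 5.4/√213 = 0.3700.
Independent samples, unequal variances: SE_diff = √(SE₁² + SE₂²) = √(1.17310561 + 0.1369) = 1.1446.
z* = 1.960, so margin of error = 1.960 × 1.1446 = 2.2434.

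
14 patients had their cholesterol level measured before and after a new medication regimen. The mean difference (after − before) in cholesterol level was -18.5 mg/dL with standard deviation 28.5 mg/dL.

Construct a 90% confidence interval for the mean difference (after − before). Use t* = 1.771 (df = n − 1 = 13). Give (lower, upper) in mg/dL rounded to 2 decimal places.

(-31.99, -5.01)

This is a matched-pairs design, so SE = s_d/√n = 28.5/√14 = 7.6169.
Margin = 1.771 × 7.6169 = 13.4895; the interval is -18.5 ± 13.4895 = (-31.99, -5.01).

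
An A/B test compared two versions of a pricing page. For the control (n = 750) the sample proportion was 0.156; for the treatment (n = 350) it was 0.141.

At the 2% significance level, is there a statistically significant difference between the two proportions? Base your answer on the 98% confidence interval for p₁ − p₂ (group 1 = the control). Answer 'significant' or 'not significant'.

SE₁ = √(p̂₁(1−p̂₁)/n₁) = √(0.1560·0.8440/750) = 0.01325; SE₂ = √(0.1410·0.8590/350) = 0.01860.
Independent samples: SE of the difference = √(SE₁² + SE₂²) = √(0.0001755625 + 0.00034596) = 0.02284.
z* for 98% confidence is 2.326, so the margin of error is 2.326 × 0.02284 = 0.05313.
Point estimate p̂₁ − p̂₂ = 0.1560 − 0.1410 = 0.0150.
0.0150 ± 0.05313 → (-0.03813, 0.06813).
The interval (-0.03813, 0.06813) contains 0, so the difference is not significant.

not significant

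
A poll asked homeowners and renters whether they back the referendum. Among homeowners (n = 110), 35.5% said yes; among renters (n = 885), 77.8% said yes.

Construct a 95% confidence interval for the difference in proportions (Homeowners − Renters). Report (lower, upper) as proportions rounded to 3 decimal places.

(-0.517, -0.329)

Each SE is √(p̂(1−p̂)/n): √(0.3550·0.6450/110) = 0.04562 and √(0.7780·0.2220/885) = 0.01397.
SE(p̂₁ − p̂₂) = √(SE₁² + SE₂²) = √(0.0020811844 + 0.0001951609) = 0.04771, since the two samples are independent.
At 95% confidence z* = 1.960; margin = 1.960 × 0.04771 = 0.09351.
The difference is 0.3550 − 0.7780 = -0.4230, so the interval is -0.4230 ± 0.09351 = (-0.517, -0.329).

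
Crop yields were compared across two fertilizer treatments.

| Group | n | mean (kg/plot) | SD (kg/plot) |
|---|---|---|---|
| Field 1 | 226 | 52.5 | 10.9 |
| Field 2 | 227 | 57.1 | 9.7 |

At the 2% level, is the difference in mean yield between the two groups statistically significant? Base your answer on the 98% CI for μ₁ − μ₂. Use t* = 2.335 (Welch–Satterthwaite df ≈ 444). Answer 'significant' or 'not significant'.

Per-group SEs: s₁/√n₁ = 10.9/√226 = 0.7251, s₂/√n₂ = 9.7/√227 = 0.6438.
Unpooled SE of the difference: √(0.52577001 + 0.41447844) = 0.9697.
Margin of error = t* · SE = 2.335 × 0.9697 = 2.2642.
x̄₁ − x̄₂ = 52.5 − 57.1 = -4.6000.
CI: -4.6000 ± 2.2642 = (-6.8642, -2.3358).
The interval (-6.8642, -2.3358) does not contain 0, so the difference is significant.

significant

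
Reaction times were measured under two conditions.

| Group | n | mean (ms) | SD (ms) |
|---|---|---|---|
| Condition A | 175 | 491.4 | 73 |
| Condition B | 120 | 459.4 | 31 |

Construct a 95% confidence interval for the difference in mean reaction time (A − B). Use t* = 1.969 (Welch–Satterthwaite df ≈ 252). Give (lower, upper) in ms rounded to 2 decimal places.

(19.79, 44.21)

SE₁ = s₁/√n₁ = 73/√175 = 5.5183; SE₂ = 31/√120 = 2.8299.
Independent samples, unequal variances: SE_diff = √(SE₁² + SE₂²) = √(30.45163489 + 8.00833401) = 6.2016.
t* = 1.969, so margin of error = 1.969 × 6.2016 = 12.2110.
Difference in means = 491.4 − 459.4 = 32.0000.
32.0000 ± 12.2110 → (19.79, 44.21).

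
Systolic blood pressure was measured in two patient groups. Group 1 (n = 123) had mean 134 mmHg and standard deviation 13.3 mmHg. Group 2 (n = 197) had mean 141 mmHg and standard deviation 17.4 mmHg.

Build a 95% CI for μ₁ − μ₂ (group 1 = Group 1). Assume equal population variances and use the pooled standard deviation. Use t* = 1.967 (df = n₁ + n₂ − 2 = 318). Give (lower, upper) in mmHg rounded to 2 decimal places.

s_p = √[((n₁−1)s₁² + (n₂−1)s₂²)/(n₁+n₂−2)] = √[(122·13.3² + 196·17.4²)/318] = 15.9521.
SE = 15.9521·√(1/123 + 1/197) = 1.8332.
With t* = 1.967, margin = 1.967 × 1.8332 = 3.6059.
x̄₁ − x̄₂ = 134 − 141 = -7.0000; interval -7.0000 ± 3.6059 = (-10.61, -3.39).

(-10.61, -3.39)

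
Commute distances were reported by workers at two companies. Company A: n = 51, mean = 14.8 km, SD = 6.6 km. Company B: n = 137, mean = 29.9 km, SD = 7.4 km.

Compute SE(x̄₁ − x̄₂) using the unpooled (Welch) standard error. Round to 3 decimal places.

Standard errors of each mean: 6.6/√51 = 0.9242 and 7.4/√137 = 0.6322.
SE(x̄₁ − x̄₂) = √(0.9242² + 0.6322²) = 1.1197 for independent samples with unequal variances.

1.120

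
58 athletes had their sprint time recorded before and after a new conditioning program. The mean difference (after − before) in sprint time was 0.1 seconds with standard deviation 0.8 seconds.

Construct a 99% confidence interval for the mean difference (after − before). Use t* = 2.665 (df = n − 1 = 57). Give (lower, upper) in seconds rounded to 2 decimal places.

(-0.18, 0.38)

Paired design: SE = s_d/√n = 0.8/√58 = 0.1050.
t* = 2.665; margin of error = 2.665 × 0.1050 = 0.2798.
0.1 ± 0.2798 → (-0.18, 0.38).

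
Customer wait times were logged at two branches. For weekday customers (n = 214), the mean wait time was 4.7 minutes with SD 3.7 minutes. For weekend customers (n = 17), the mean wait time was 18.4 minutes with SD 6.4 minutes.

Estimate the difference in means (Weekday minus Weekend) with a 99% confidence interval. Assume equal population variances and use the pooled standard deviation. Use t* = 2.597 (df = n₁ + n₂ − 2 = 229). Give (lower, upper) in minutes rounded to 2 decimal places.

s_p = √[((n₁−1)s₁² + (n₂−1)s₂²)/(n₁+n₂−2)] = √[(213·3.7² + 16·6.4²)/229] = 3.9491.
SE = 3.9491·√(1/214 + 1/17) = 0.9951.
With t* = 2.597, margin = 2.597 × 0.9951 = 2.5843.
x̄₁ − x̄₂ = 4.7 − 18.4 = -13.7000; interval -13.7000 ± 2.5843 = (-16.28, -11.12).

(-16.28, -11.12)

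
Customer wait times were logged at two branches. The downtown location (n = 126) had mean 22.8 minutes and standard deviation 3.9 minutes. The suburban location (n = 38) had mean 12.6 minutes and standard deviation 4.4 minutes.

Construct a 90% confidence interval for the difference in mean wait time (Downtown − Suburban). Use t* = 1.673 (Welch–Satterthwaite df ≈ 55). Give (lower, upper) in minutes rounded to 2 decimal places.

Standard errors of each mean: 3.9/√126 = 0.3474 and 4.4/√38 = 0.7138.
SE(x̄₁ − x̄₂) = √(0.3474² + 0.7138²) = 0.7938 for independent samples with unequal variances.
With t* = 1.673, the margin is 1.673 × 0.7938 = 1.3280.
x̄₁ − x̄₂ = 22.8 − 12.6 = 10.2000; the interval is 10.2000 ± 1.3280 = (8.87, 11.53).

(8.87, 11.53)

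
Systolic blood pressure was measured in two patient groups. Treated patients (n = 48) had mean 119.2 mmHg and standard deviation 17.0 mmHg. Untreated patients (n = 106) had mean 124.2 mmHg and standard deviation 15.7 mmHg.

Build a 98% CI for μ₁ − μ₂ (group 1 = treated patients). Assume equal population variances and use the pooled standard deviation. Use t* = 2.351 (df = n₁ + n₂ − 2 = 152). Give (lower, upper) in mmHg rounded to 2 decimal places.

(-11.59, 1.59)

Pooled variance s_p² = [47·17.0² + 105·15.7²] / (48+106−2) = 259.6345, so s_p = 16.1132.
SE_diff = s_p·√(1/n₁ + 1/n₂) = 16.1132·√(1/48 + 1/106) = 2.8033.
t* = 2.351; margin = 2.351 × 2.8033 = 6.5906.
Difference = 119.2 − 124.2 = -5.0000.
-5.0000 ± 6.5906 → (-11.59, 1.59).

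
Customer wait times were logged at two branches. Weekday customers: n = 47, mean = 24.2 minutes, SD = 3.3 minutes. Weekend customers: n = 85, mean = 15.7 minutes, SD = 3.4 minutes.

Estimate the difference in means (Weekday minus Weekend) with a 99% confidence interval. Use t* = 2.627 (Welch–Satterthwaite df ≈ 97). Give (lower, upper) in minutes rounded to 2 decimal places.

(6.91, 10.09)

Per-group SEs: s₁/√n₁ = 3.3/√47 = 0.4814, s₂/√n₂ = 3.4/√85 = 0.3688.
Unpooled SE of the difference: √(0.23174596 + 0.13601344) = 0.6064.
Margin of error = t* · SE = 2.627 × 0.6064 = 1.5930.
x̄₁ − x̄₂ = 24.2 − 15.7 = 8.5000.
CI: 8.5000 ± 1.5930 = (6.91, 10.09).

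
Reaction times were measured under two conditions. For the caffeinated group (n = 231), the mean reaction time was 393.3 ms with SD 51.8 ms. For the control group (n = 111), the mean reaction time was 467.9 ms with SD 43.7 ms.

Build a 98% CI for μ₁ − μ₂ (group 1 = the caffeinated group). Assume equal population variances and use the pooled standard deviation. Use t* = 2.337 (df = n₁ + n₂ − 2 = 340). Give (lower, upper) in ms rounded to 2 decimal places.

Pooled variance s_p² = [230·51.8² + 110·43.7²] / (231+111−2) = 2432.9738, so s_p = 49.3252.
SE_diff = s_p·√(1/n₁ + 1/n₂) = 49.3252·√(1/231 + 1/111) = 5.6966.
t* = 2.337; margin = 2.337 × 5.6966 = 13.3130.
Difference = 393.3 − 467.9 = -74.6000.
-74.6000 ± 13.3130 → (-87.91, -61.29).

(-87.91, -61.29)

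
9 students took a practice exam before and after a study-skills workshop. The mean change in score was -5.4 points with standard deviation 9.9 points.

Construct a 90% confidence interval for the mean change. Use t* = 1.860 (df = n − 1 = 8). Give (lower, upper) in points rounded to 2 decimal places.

(-11.54, 0.74)

Paired design: SE = s_d/√n = 9.9/√9 = 3.3000.
t* = 1.860; margin of error = 1.860 × 3.3000 = 6.1380.
-5.4 ± 6.1380 → (-11.54, 0.74).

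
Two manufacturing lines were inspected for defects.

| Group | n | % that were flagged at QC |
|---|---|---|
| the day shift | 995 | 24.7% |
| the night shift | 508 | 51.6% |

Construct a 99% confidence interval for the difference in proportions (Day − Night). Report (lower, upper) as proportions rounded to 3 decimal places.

Each SE is √(p̂(1−p̂)/n): √(0.2470·0.7530/995) = 0.01367 and √(0.5160·0.4840/508) = 0.02217.
SE(p̂₁ − p̂₂) = √(SE₁² + SE₂²) = √(0.0001868689 + 0.0004915089) = 0.02605, since the two samples are independent.
At 99% confidence z* = 2.576; margin = 2.576 × 0.02605 = 0.06710.
The difference is 0.2470 − 0.5160 = -0.2690, so the interval is -0.2690 ± 0.06710 = (-0.336, -0.202).

(-0.336, -0.202)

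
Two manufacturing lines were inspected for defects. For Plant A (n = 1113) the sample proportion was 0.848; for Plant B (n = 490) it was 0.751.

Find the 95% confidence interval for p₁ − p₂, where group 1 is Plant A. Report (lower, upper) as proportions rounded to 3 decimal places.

(0.053, 0.141)

SE₁ = √(p̂₁(1−p̂₁)/n₁) = √(0.8480·0.1520/1113) = 0.01076; SE₂ = √(0.7510·0.2490/490) = 0.01954.
Independent samples: SE of the difference = √(SE₁² + SE₂²) = √(0.0001157776 + 0.0003818116) = 0.02231.
z* for 95% confidence is 1.960, so the margin of error is 1.960 × 0.02231 = 0.04373.
Point estimate p̂₁ − p̂₂ = 0.8480 − 0.7510 = 0.0970.
0.0970 ± 0.04373 → (0.053, 0.141).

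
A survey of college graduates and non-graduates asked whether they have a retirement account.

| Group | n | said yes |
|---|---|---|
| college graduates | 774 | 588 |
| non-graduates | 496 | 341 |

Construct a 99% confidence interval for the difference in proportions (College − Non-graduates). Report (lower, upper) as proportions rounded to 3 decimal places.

First, p̂₁ = 588/774 = 0.7597; p̂₂ = 341/496 = 0.6875.
The two standard errors are √(0.7597×0.2403/774) = 0.01536 and √(0.6875×0.3125/496) = 0.02081.
Because the samples are independent, SE_diff = √(0.01536² + 0.02081²) = 0.02586.
Using z* = 2.576 for 99%, ME = 2.576 × 0.02586 = 0.06662.
p̂₁ − p̂₂ = 0.0722; interval 0.0722 ± 0.06662 gives (0.006, 0.139).

(0.006, 0.139)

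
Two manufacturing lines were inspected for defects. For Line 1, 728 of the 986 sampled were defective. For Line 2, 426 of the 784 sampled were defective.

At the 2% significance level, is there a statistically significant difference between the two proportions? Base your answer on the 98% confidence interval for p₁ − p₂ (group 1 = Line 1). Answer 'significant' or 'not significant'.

significant

Sample proportions: 728/986 = 0.7383, 426/784 = 0.5434.
Each SE is √(p̂(1−p̂)/n): √(0.7383·0.2617/986) = 0.01400 and √(0.5434·0.4566/784) = 0.01779.
SE(p̂₁ − p̂₂) = √(SE₁² + SE₂²) = √(0.000196 + 0.0003164841) = 0.02264, since the two samples are independent.
At 98% confidence z* = 2.326; margin = 2.326 × 0.02264 = 0.05266.
The difference is 0.7383 − 0.5434 = 0.1949, so the interval is 0.1949 ± 0.05266 = (0.14224, 0.24756).
The interval (0.14224, 0.24756) does not contain 0, so the difference is significant.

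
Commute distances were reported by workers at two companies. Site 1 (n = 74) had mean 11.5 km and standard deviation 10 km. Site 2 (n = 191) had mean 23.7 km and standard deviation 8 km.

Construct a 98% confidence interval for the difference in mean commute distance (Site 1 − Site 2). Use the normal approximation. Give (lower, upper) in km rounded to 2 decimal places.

Per-group SEs: s₁/√n₁ = 10/√74 = 1.1625, s₂/√n₂ = 8/√191 = 0.5789.
Unpooled SE of the difference: √(1.35140625 + 0.33512521) = 1.2987.
Margin of error = z* · SE = 2.326 × 1.2987 = 3.0208.
x̄₁ − x̄₂ = 11.5 − 23.7 = -12.2000.
CI: -12.2000 ± 3.0208 = (-15.22, -9.18).

(-15.22, -9.18)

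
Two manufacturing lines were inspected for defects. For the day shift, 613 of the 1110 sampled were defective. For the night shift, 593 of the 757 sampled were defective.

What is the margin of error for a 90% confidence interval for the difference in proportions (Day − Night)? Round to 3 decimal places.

0.035

p̂₁ = 613/1110 = 0.5523 and p̂₂ = 593/757 = 0.7834.
SE₁ = √(p̂₁(1−p̂₁)/n₁) = √(0.5523·0.4477/1110) = 0.01493; SE₂ = √(0.7834·0.2166/757) = 0.01497.
Independent samples: SE of the difference = √(SE₁² + SE₂²) = √(0.0002229049 + 0.0002241009) = 0.02114.
z* for 90% confidence is 1.645, so the margin of error is 1.645 × 0.02114 = 0.03478.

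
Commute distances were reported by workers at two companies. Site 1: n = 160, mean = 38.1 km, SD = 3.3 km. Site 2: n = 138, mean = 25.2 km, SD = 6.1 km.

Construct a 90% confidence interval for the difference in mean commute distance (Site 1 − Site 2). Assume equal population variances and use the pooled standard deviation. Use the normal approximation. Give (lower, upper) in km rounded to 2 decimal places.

Pooled variance s_p² = [159·3.3² + 137·6.1²] / (160+138−2) = 23.0719, so s_p = 4.8033.
SE_diff = s_p·√(1/n₁ + 1/n₂) = 4.8033·√(1/160 + 1/138) = 0.5580.
z* = 1.645; margin = 1.645 × 0.5580 = 0.9179.
Difference = 38.1 − 25.2 = 12.9000.
12.9000 ± 0.9179 → (11.98, 13.82).

(11.98, 13.82)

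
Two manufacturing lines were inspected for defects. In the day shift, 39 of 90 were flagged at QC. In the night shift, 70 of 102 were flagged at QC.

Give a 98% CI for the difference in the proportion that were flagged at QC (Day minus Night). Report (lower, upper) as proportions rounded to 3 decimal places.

p̂₁ = 39/90 = 0.4333 and p̂₂ = 70/102 = 0.6863.
SE₁ = √(p̂₁(1−p̂₁)/n₁) = √(0.4333·0.5667/90) = 0.05223; SE₂ = √(0.6863·0.3137/102) = 0.04594.
Independent samples: SE of the difference = √(SE₁² + SE₂²) = √(0.0027279729 + 0.0021104836) = 0.06956.
z* for 98% confidence is 2.326, so the margin of error is 2.326 × 0.06956 = 0.16180.
Point estimate p̂₁ − p̂₂ = 0.4333 − 0.6863 = -0.2530.
-0.2530 ± 0.16180 → (-0.415, -0.091).

(-0.415, -0.091)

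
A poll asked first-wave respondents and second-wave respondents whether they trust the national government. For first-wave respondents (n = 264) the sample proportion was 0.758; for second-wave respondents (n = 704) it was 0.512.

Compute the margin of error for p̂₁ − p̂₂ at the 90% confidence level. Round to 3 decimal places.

The two standard errors are √(0.7580×0.2420/264) = 0.02636 and √(0.5120×0.4880/704) = 0.01884.
Because the samples are independent, SE_diff = √(0.02636² + 0.01884²) = 0.03240.
Using z* = 1.645 for 90%, ME = 1.645 × 0.03240 = 0.05330.

0.053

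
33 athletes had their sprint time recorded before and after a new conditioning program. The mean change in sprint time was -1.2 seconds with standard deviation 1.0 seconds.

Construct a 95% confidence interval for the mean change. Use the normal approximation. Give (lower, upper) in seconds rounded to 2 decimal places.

This is a matched-pairs design, so SE = s_d/√n = 1.0/√33 = 0.1741.
Margin = 1.960 × 0.1741 = 0.3412; the interval is -1.2 ± 0.3412 = (-1.54, -0.86).

(-1.54, -0.86)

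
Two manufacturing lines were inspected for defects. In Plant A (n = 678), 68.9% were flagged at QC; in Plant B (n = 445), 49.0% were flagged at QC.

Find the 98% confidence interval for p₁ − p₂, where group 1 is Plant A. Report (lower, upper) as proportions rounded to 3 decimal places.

SE₁ = √(p̂₁(1−p̂₁)/n₁) = √(0.6890·0.3110/678) = 0.01778; SE₂ = √(0.4900·0.5100/445) = 0.02370.
Independent samples: SE of the difference = √(SE₁² + SE₂²) = √(0.0003161284 + 0.00056169) = 0.02963.
z* for 98% confidence is 2.326, so the margin of error is 2.326 × 0.02963 = 0.06892.
Point estimate p̂₁ − p̂₂ = 0.6890 − 0.4900 = 0.1990.
0.1990 ± 0.06892 → (0.130, 0.268).

(0.130, 0.268)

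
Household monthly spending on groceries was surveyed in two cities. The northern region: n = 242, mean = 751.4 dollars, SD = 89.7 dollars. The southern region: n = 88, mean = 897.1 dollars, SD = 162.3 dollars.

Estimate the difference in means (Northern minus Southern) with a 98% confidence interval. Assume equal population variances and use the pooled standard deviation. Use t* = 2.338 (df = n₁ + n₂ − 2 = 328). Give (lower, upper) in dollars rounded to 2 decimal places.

(-178.75, -112.65)

Pooled variance s_p² = [241·89.7² + 87·162.3²] / (242+88−2) = 12898.7802, so s_p = 113.5728.
SE_diff = s_p·√(1/n₁ + 1/n₂) = 113.5728·√(1/242 + 1/88) = 14.1378.
t* = 2.338; margin = 2.338 × 14.1378 = 33.0542.
Difference = 751.4 − 897.1 = -145.7000.
-145.7000 ± 33.0542 → (-178.75, -112.65).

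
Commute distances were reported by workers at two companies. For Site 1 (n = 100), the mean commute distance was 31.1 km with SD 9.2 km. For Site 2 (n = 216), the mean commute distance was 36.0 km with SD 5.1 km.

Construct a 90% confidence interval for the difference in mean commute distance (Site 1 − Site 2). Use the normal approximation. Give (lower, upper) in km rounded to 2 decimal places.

Per-group SEs: s₁/√n₁ = 9.2/√100 = 0.9200, s₂/√n₂ = 5.1/√216 = 0.3470.
Unpooled SE of the difference: √(0.8464 + 0.120409) = 0.9833.
Margin of error = z* · SE = 1.645 × 0.9833 = 1.6175.
x̄₁ − x̄₂ = 31.1 − 36.0 = -4.9000.
CI: -4.9000 ± 1.6175 = (-6.52, -3.28).

(-6.52, -3.28)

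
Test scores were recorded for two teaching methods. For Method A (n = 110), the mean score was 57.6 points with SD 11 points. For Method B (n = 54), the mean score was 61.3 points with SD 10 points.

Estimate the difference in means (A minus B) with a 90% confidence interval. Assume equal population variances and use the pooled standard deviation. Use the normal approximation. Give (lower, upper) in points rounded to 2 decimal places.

s_p = √[((n₁−1)s₁² + (n₂−1)s₂²)/(n₁+n₂−2)] = √[(109·11² + 53·10²)/162] = 10.6831.
SE = 10.6831·√(1/110 + 1/54) = 1.7751.
With z* = 1.645, margin = 1.645 × 1.7751 = 2.9200.
x̄₁ − x̄₂ = 57.6 − 61.3 = -3.7000; interval -3.7000 ± 2.9200 = (-6.62, -0.78).

(-6.62, -0.78)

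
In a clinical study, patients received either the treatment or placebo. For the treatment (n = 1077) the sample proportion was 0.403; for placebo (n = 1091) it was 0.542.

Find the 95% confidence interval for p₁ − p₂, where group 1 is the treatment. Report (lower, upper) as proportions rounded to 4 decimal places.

Each SE is √(p̂(1−p̂)/n): √(0.4030·0.5970/1077) = 0.01495 and √(0.5420·0.4580/1091) = 0.01508.
SE(p̂₁ − p̂₂) = √(SE₁² + SE₂²) = √(0.0002235025 + 0.0002274064) = 0.02123, since the two samples are independent.
At 95% confidence z* = 1.960; margin = 1.960 × 0.02123 = 0.04161.
The difference is 0.4030 − 0.5420 = -0.1390, so the interval is -0.1390 ± 0.04161 = (-0.1806, -0.0974).

(-0.1806, -0.0974)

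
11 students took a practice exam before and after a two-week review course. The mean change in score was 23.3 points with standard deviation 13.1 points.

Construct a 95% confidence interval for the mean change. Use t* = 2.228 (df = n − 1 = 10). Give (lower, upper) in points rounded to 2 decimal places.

(14.50, 32.10)

Paired design: SE = s_d/√n = 13.1/√11 = 3.9498.
t* = 2.228; margin of error = 2.228 × 3.9498 = 8.8002.
23.3 ± 8.8002 → (14.50, 32.10).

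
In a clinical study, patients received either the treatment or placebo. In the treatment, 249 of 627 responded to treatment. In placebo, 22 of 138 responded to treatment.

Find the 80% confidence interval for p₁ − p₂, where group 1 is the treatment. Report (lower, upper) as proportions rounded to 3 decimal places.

First, p̂₁ = 249/627 = 0.3971; p̂₂ = 22/138 = 0.1594.
The two standard errors are √(0.3971×0.6029/627) = 0.01954 and √(0.1594×0.8406/138) = 0.03116.
Because the samples are independent, SE_diff = √(0.01954² + 0.03116²) = 0.03678.
Using z* = 1.282 for 80%, ME = 1.282 × 0.03678 = 0.04715.
p̂₁ − p̂₂ = 0.2377; interval 0.2377 ± 0.04715 gives (0.191, 0.285).

(0.191, 0.285)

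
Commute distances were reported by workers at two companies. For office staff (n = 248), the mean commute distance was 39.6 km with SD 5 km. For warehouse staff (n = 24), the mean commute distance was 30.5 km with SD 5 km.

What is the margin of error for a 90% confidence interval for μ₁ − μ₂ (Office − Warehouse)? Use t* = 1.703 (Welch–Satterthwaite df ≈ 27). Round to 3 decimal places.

1.820

SE₁ = s₁/√n₁ = 5/√248 = 0.3175; SE₂ = 5/√24 = 1.0206.
Independent samples, unequal variances: SE_diff = √(SE₁² + SE₂²) = √(0.10080625 + 1.04162436) = 1.0688.
t* = 1.703, so margin of error = 1.703 × 1.0688 = 1.8202.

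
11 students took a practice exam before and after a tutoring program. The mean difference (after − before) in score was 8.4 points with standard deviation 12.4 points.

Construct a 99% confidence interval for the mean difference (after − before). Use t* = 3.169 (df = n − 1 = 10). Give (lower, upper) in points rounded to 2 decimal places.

(-3.45, 20.25)

Paired design: SE = s_d/√n = 12.4/√11 = 3.7387.
t* = 3.169; margin of error = 3.169 × 3.7387 = 11.8479.
8.4 ± 11.8479 → (-3.45, 20.25).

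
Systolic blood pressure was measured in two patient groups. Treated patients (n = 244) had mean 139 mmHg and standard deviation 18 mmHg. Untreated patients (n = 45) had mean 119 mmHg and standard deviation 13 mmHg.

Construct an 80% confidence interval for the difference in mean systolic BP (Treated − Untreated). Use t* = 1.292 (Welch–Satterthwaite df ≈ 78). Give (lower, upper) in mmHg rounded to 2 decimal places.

Standard errors of each mean: 18/√244 = 1.1523 and 13/√45 = 1.9379.
SE(x̄₁ − x̄₂) = √(1.1523² + 1.9379²) = 2.2546 for independent samples with unequal variances.
With t* = 1.292, the margin is 1.292 × 2.2546 = 2.9129.
x̄₁ − x̄₂ = 139 − 119 = 20.0000; the interval is 20.0000 ± 2.9129 = (17.09, 22.91).

(17.09, 22.91)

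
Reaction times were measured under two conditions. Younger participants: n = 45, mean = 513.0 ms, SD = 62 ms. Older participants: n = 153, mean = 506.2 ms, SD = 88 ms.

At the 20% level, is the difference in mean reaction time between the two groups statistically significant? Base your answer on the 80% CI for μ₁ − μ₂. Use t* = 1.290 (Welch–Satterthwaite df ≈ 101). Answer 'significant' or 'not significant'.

not significant

Per-group SEs: s₁/√n₁ = 62/√45 = 9.2424, s₂/√n₂ = 88/√153 = 7.1144.
Unpooled SE of the difference: √(85.42195776 + 50.61468736) = 11.6635.
Margin of error = t* · SE = 1.290 × 11.6635 = 15.0459.
x̄₁ − x̄₂ = 513.0 − 506.2 = 6.8000.
CI: 6.8000 ± 15.0459 = (-8.2459, 21.8459).
The interval (-8.2459, 21.8459) contains 0, so the difference is not significant.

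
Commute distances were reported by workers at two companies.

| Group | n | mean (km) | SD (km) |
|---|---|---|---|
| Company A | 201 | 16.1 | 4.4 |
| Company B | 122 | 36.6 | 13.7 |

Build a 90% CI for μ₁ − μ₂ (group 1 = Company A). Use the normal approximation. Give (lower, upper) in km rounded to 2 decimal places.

Per-group SEs: s₁/√n₁ = 4.4/√201 = 0.3104, s₂/√n₂ = 13.7/√122 = 1.2403.
Unpooled SE of the difference: √(0.09634816 + 1.53834409) = 1.2786.
Margin of error = z* · SE = 1.645 × 1.2786 = 2.1033.
x̄₁ − x̄₂ = 16.1 − 36.6 = -20.5000.
CI: -20.5000 ± 2.1033 = (-22.60, -18.40).

(-22.60, -18.40)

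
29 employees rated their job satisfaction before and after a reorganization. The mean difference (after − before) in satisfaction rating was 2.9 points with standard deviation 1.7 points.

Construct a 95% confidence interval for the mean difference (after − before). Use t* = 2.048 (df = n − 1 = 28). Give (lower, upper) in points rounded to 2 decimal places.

(2.25, 3.55)

This is a matched-pairs design, so SE = s_d/√n = 1.7/√29 = 0.3157.
Margin = 2.048 × 0.3157 = 0.6466; the interval is 2.9 ± 0.6466 = (2.25, 3.55).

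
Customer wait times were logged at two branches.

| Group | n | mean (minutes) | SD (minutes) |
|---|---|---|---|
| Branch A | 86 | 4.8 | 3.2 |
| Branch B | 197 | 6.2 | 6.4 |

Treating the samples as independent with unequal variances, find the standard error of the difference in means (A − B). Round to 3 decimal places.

Standard errors of each mean: 3.2/√86 = 0.3451 and 6.4/√197 = 0.4560.
SE(x̄₁ − x̄₂) = √(0.3451² + 0.4560²) = 0.5719 for independent samples with unequal variances.

0.572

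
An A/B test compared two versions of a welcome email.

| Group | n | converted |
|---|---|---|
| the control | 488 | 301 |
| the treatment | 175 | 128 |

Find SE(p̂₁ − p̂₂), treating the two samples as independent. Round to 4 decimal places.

0.0401

Sample proportions: 301/488 = 0.6168, 128/175 = 0.7314.
Each SE is √(p̂(1−p̂)/n): √(0.6168·0.3832/488) = 0.02201 and √(0.7314·0.2686/175) = 0.03351.
SE(p̂₁ − p̂₂) = √(SE₁² + SE₂²) = √(0.0004844401 + 0.0011229201) = 0.04009, since the two samples are independent.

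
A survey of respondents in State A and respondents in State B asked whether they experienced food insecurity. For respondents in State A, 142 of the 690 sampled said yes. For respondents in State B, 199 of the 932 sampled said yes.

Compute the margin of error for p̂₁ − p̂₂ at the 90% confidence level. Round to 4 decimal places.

0.0336

p̂₁ = 142/690 = 0.2058 and p̂₂ = 199/932 = 0.2135.
SE₁ = √(p̂₁(1−p̂₁)/n₁) = √(0.2058·0.7942/690) = 0.01539; SE₂ = √(0.2135·0.7865/932) = 0.01342.
Independent samples: SE of the difference = √(SE₁² + SE₂²) = √(0.0002368521 + 0.0001800964) = 0.02042.
z* for 90% confidence is 1.645, so the margin of error is 1.645 × 0.02042 = 0.03359.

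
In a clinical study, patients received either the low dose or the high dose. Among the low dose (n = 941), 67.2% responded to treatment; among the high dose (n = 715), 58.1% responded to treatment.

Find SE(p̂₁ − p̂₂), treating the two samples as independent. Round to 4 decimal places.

0.0240

Each SE is √(p̂(1−p̂)/n): √(0.6720·0.3280/941) = 0.01530 and √(0.5810·0.4190/715) = 0.01845.
SE(p̂₁ − p̂₂) = √(SE₁² + SE₂²) = √(0.00023409 + 0.0003404025) = 0.02397, since the two samples are independent.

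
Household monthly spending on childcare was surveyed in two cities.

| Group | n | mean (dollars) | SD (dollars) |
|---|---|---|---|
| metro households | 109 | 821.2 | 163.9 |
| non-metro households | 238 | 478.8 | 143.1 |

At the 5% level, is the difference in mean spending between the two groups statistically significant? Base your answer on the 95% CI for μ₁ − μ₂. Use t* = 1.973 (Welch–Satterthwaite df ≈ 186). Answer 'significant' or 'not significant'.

Per-group SEs: s₁/√n₁ = 163.9/√109 = 15.6988, s₂/√n₂ = 143.1/√238 = 9.2758.
Unpooled SE of the difference: √(246.45232144 + 86.04046564) = 18.2344.
Margin of error = t* · SE = 1.973 × 18.2344 = 35.9765.
x̄₁ − x̄₂ = 821.2 − 478.8 = 342.4000.
CI: 342.4000 ± 35.9765 = (306.4235, 378.3765).
The interval (306.4235, 378.3765) does not contain 0, so the difference is significant.

significant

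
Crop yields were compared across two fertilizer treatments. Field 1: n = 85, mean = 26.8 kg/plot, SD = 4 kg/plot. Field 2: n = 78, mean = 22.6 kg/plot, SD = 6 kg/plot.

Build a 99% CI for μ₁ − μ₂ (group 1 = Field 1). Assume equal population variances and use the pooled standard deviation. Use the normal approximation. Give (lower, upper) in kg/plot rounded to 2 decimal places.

(2.16, 6.24)

s_p = √[((n₁−1)s₁² + (n₂−1)s₂²)/(n₁+n₂−2)] = √[(84·4² + 77·6²)/161] = 5.0562.
SE = 5.0562·√(1/85 + 1/78) = 0.7928.
With z* = 2.576, margin = 2.576 × 0.7928 = 2.0423.
x̄₁ − x̄₂ = 26.8 − 22.6 = 4.2000; interval 4.2000 ± 2.0423 = (2.16, 6.24).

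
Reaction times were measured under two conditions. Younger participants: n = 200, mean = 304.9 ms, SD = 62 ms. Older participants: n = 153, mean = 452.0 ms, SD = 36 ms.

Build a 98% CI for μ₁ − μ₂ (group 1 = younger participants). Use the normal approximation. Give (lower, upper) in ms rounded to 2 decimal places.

(-159.34, -134.86)

Standard errors of each mean: 62/√200 = 4.3841 and 36/√153 = 2.9104.
SE(x̄₁ − x̄₂) = √(4.3841² + 2.9104²) = 5.2622 for independent samples with unequal variances.
With z* = 2.326, the margin is 2.326 × 5.2622 = 12.2399.
x̄₁ − x̄₂ = 304.9 − 452.0 = -147.1000; the interval is -147.1000 ± 12.2399 = (-159.34, -134.86).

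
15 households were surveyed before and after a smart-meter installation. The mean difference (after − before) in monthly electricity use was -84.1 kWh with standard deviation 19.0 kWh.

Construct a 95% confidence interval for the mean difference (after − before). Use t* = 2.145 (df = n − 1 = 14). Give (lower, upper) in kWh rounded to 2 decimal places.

Paired design: SE = s_d/√n = 19.0/√15 = 4.9058.
t* = 2.145; margin of error = 2.145 × 4.9058 = 10.5229.
-84.1 ± 10.5229 → (-94.62, -73.58).

(-94.62, -73.58)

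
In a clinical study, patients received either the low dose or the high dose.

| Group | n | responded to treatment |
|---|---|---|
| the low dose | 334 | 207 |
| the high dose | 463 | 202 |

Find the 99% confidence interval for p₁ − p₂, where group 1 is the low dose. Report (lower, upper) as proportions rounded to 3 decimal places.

(0.093, 0.274)

p̂₁ = 207/334 = 0.6198 and p̂₂ = 202/463 = 0.4363.
SE₁ = √(p̂₁(1−p̂₁)/n₁) = √(0.6198·0.3802/334) = 0.02656; SE₂ = √(0.4363·0.5637/463) = 0.02305.
Independent samples: SE of the difference = √(SE₁² + SE₂²) = √(0.0007054336 + 0.0005313025) = 0.03517.
z* for 99% confidence is 2.576, so the margin of error is 2.576 × 0.03517 = 0.09060.
Point estimate p̂₁ − p̂₂ = 0.6198 − 0.4363 = 0.1835.
0.1835 ± 0.09060 → (0.093, 0.274).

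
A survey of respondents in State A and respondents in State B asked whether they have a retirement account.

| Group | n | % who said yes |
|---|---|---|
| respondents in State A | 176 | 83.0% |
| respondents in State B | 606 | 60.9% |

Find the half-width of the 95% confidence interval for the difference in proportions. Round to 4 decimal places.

SE₁ = √(p̂₁(1−p̂₁)/n₁) = √(0.8300·0.1700/176) = 0.02831; SE₂ = √(0.6090·0.3910/606) = 0.01982.
Independent samples: SE of the difference = √(SE₁² + SE₂²) = √(0.0008014561 + 0.0003928324) = 0.03456.
z* for 95% confidence is 1.960, so the margin of error is 1.960 × 0.03456 = 0.06774.

0.0677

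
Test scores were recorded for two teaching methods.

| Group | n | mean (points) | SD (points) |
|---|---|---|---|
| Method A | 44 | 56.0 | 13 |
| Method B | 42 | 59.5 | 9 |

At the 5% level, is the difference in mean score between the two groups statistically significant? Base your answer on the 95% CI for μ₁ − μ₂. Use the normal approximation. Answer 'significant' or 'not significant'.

Standard errors of each mean: 13/√44 = 1.9598 and 9/√42 = 1.3887.
SE(x̄₁ − x̄₂) = √(1.9598² + 1.3887²) = 2.4019 for independent samples with unequal variances.
With z* = 1.960, the margin is 1.960 × 2.4019 = 4.7077.
x̄₁ − x̄₂ = 56.0 − 59.5 = -3.5000; the interval is -3.5000 ± 4.7077 = (-8.2077, 1.2077).
The interval (-8.2077, 1.2077) contains 0, so the difference is not significant.

not significant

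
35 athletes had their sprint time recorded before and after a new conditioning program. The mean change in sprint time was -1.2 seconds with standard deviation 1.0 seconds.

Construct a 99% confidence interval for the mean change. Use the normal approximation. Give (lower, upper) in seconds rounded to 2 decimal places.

Paired design: SE = s_d/√n = 1.0/√35 = 0.1690.
z* = 2.576; margin of error = 2.576 × 0.1690 = 0.4353.
-1.2 ± 0.4353 → (-1.64, -0.76).

(-1.64, -0.76)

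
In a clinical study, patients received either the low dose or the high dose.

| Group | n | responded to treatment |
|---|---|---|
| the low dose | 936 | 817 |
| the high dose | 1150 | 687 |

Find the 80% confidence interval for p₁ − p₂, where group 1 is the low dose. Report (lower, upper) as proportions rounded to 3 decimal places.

First, p̂₁ = 817/936 = 0.8729; p̂₂ = 687/1150 = 0.5974.
The two standard errors are √(0.8729×0.1271/936) = 0.01089 and √(0.5974×0.4026/1150) = 0.01446.
Because the samples are independent, SE_diff = √(0.01089² + 0.01446²) = 0.01810.
Using z* = 1.282 for 80%, ME = 1.282 × 0.01810 = 0.02320.
p̂₁ − p̂₂ = 0.2755; interval 0.2755 ± 0.02320 gives (0.252, 0.299).

(0.252, 0.299)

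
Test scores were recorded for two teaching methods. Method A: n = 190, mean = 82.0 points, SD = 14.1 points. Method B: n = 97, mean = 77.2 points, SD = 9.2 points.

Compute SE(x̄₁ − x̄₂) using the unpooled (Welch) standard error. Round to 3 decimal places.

1.385

Standard errors of each mean: 14.1/√190 = 1.0229 and 9.2/√97 = 0.9341.
SE(x̄₁ − x̄₂) = √(1.0229² + 0.9341²) = 1.3852 for independent samples with unequal variances.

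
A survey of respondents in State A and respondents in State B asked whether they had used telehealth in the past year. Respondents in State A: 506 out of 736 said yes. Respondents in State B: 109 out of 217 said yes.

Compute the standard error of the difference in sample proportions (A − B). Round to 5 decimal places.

p̂₁ = 506/736 = 0.6875 and p̂₂ = 109/217 = 0.5023.
SE₁ = √(p̂₁(1−p̂₁)/n₁) = √(0.6875·0.3125/736) = 0.01709; SE₂ = √(0.5023·0.4977/217) = 0.03394.
Independent samples: SE of the difference = √(SE₁² + SE₂²) = √(0.0002920681 + 0.0011519236) = 0.03800.

0.03800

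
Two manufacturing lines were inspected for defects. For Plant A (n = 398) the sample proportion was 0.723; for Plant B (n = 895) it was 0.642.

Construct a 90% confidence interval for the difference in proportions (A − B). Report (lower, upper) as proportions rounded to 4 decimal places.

SE₁ = √(p̂₁(1−p̂₁)/n₁) = √(0.7230·0.2770/398) = 0.02243; SE₂ = √(0.6420·0.3580/895) = 0.01602.
Independent samples: SE of the difference = √(SE₁² + SE₂²) = √(0.0005031049 + 0.0002566404) = 0.02756.
z* for 90% confidence is 1.645, so the margin of error is 1.645 × 0.02756 = 0.04534.
Point estimate p̂₁ − p̂₂ = 0.7230 − 0.6420 = 0.0810.
0.0810 ± 0.04534 → (0.0357, 0.1263).

(0.0357, 0.1263)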